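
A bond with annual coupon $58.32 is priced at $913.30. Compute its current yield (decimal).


Formula: Current yield = annual coupon / price
Substituting: CY = $58.32 / $913.30
CY = 0.063856

0.063856


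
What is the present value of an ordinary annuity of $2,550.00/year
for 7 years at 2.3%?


Formula: PV = PMT * (1 - (1+r)^(-n)) / r
Discount factor: (1 + 0.023)^(-7) = 0.852846
Bracket: 1 - 0.852846 = 0.147154
PV = $2,550.00 * 0.147154 / 0.023 = $16,314.91

$16,314.91


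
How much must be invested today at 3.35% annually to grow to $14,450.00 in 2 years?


Formula: PV = FV / (1 + r)^n
Substituting: PV = $14,450.00 / (1 + 0.0335)^2
Discount factor: (1.0335)^2 = 1.068122
PV = $14,450.00 / 1.068122 = $13,528.41

$13,528.41


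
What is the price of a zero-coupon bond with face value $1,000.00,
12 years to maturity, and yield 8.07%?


Formula: Price = FV / (1 + r)^n
Substituting: Price = $1,000.00 / (1 + 0.0807)^12
Discount factor: (1.0807)^12 = 2.537826
Price = $1,000.00 / 2.537826 = $394.04

$394.04


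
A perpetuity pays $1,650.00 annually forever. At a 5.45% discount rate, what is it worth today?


Formula: PV = C / r
Substituting: PV = $1,650.00 / 0.0545
PV = $30,275.23

$30,275.23


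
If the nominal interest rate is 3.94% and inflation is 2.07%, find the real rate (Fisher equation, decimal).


Formula: (1 + r_real) = (1 + r_nom) / (1 + inflation)
Substituting: (1 + r_real) = 1.0394 / 1.0207
(1 + r_real) = 1.018321
r_real = 1.018321 - 1 = 0.018321

0.018321


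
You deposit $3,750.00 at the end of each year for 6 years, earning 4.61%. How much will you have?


Formula: FV = PMT * ((1+r)^n - 1) / r
Growth factor: (1 + 0.0461)^6 = 1.310507
Numerator: 1.310507 - 1 = 0.310507
FV = $3,750.00 * 0.310507 / 0.0461 = $25,258.13

$25,258.13


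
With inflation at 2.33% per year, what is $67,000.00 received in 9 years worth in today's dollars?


Formula: Real value = nominal / (1 + inflation)^years
Price level: (1 + 0.0233)^9 = 1.230345
Real value = $67,000.00 / 1.230345 = $54,456.29

$54,456.29


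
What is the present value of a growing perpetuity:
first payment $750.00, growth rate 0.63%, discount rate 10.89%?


Formula: PV = C / (r - g)
Spread: r - g = 0.1089 - 0.0063 = 0.1026
Substituting: PV = $750.00 / 0.1026
PV = $7,309.94

$7,309.94


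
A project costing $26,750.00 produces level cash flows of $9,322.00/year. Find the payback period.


Formula: Payback = investment / annual cash flow
Substituting: Payback = $26,750.00 / $9,322.00
Payback = 2.8696 years

2.8696 years


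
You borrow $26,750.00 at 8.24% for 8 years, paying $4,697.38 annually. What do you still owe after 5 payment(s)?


Formula: Balance = PV*(1+r)^k - PMT*((1+r)^k - 1)/r
Growth: (1 + 0.0824)^5 = 1.485727
Accumulated factor: ((1+r)^k - 1)/r = 5.894741
Balance = $26,750.00 * 1.485727 - $4,697.38 * 5.894741
Balance = $12,053.35

$12,053.35


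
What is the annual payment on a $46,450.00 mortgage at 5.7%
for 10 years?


Formula: PMT = PV * r / (1 - (1+r)^(-n))
Denominator: 1 - (1 + 0.057)^(-10) = 0.425553
Numerator: $46,450.00 * 0.057 = 2647.65
PMT = 2647.65 / 0.425553 = $6,221.67

$6,221.67


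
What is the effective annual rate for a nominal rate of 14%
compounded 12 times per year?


Formula: EAR = (1 + r/m)^m - 1
Period rate: r/m = 0.14 / 12 = 0.011667
Compounding: (1 + 0.011667)^12 = 1.149342
EAR = 1.149342 - 1 = 0.149342

0.149342


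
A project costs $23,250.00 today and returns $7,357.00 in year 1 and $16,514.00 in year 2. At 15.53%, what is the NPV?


Formula: NPV = C0 + C1/(1+r) + C2/(1+r)^2
Discount C1: $7,357.00 / (1 + 0.1553) = $6,368.04
Discount C2: $16,514.00 / (1 + 0.1553)^2 = $12,372.65
NPV = -$23,250.00 + $6,368.04 + $12,372.65 = -$4,509.31

-$4,509.31


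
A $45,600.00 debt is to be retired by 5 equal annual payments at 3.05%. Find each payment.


Formula: PMT = PV * r / (1 - (1+r)^(-n))
Denominator: 1 - (1 + 0.0305)^(-5) = 0.139482
Numerator: $45,600.00 * 0.0305 = 1390.8
PMT = 1390.8 / 0.139482 = $9,971.19

$9,971.19


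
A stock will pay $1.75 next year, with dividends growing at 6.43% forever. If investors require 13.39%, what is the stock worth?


Formula: P = D1 / (r - g)
Spread: r - g = 0.1339 - 0.0643 = 0.0696
Substituting: P = $1.75 / 0.0696
P = $25.14

$25.14


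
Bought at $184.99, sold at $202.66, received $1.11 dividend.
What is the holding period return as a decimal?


Formula: HPR = (P1 - P0 + D) / P0
Gain: $202.66 - $184.99 + $1.11 = $18.78
HPR = $18.78 / $184.99 = 0.1015

0.1015


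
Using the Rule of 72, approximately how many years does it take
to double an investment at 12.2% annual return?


Formula: Years ≈ 72 / r
Substituting: Years ≈ 72 / 12.2
Years ≈ 5.9

5.9 years


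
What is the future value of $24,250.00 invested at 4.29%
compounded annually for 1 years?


Formula: FV = P * (1 + r)^n
Substituting: FV = $24,250.00 * (1 + 0.0429)^1
Growth factor: (1.0429)^1 = 1.0429
FV = $24,250.00 * 1.0429 = $25,290.33

$25,290.33


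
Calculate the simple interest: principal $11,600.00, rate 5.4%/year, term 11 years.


Formula: I = P * r * t
Substituting: I = $11,600.00 * 0.054 * 11
Step: I = $11,600.00 * 0.594
I = $6,890.40

$6,890.40


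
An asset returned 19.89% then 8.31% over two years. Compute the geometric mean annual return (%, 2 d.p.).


Formula: Geometric mean = ((1+r1)*(1+r2))^(1/2) - 1
Product: (1 + 0.1989) * (1 + 0.0831) = 1.1989 * 1.0831 = 1.298529
Square root: 1.298529^0.5 = 1.13953
Geometric mean = 1.13953 - 1 = 0.13953
As percentage: 13.95%

13.95%


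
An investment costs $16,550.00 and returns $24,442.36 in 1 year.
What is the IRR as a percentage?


Formula: IRR = C1/C0 - 1
Substituting: IRR = $24,442.36 / $16,550.00 - 1
Ratio: 1.47688 - 1 = 0.47688
IRR = 47.688%

47.688%


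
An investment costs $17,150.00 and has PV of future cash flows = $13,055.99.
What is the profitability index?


Formula: PI = PV(cash flows) / initial investment
Substituting: PI = $13,055.99 / $17,150.00
PI = 0.7613

0.7613


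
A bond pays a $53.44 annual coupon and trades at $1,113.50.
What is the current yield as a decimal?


Formula: Current yield = annual coupon / price
Substituting: CY = $53.44 / $1,113.50
CY = 0.047993

0.047993


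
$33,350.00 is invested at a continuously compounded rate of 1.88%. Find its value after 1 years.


Formula: FV = P * e^(r*t)
Exponent: r*t = 0.0188 * 1 = 0.0188
e^(0.0188) = 1.018978
FV = $33,350.00 * 1.018978 = $33,982.91

$33,982.91


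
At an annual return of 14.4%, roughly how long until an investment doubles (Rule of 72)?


Formula: Years ≈ 72 / r
Substituting: Years ≈ 72 / 14.4
Years ≈ 5.0

5.0 years


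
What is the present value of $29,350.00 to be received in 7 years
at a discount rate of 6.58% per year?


Formula: PV = FV / (1 + r)^n
Substituting: PV = $29,350.00 / (1 + 0.0658)^7
Discount factor: (1.0658)^7 = 1.562176
PV = $29,350.00 / 1.562176 = $18,787.89

$18,787.89


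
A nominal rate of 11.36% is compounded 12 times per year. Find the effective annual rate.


Formula: EAR = (1 + r/m)^m - 1
Period rate: r/m = 0.1136 / 12 = 0.009467
Compounding: (1 + 0.009467)^12 = 1.119705
EAR = 1.119705 - 1 = 0.119705

0.119705


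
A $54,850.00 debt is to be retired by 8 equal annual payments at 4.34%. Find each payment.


Formula: PMT = PV * r / (1 - (1+r)^(-n))
Denominator: 1 - (1 + 0.0434)^(-8) = 0.288142
Numerator: $54,850.00 * 0.0434 = 2380.49
PMT = 2380.49 / 0.288142 = $8,261.52

$8,261.52


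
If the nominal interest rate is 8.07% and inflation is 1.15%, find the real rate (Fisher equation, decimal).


Formula: (1 + r_real) = (1 + r_nom) / (1 + inflation)
Substituting: (1 + r_real) = 1.0807 / 1.0115
(1 + r_real) = 1.068413
r_real = 1.068413 - 1 = 0.068413

0.068413


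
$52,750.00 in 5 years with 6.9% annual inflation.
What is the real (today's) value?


Formula: Real value = nominal / (1 + inflation)^years
Price level: (1 + 0.069)^5 = 1.39601
Real value = $52,750.00 / 1.39601 = $37,786.26

$37,786.26


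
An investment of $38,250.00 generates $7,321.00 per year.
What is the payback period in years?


Formula: Payback = investment / annual cash flow
Substituting: Payback = $38,250.00 / $7,321.00
Payback = 5.2247 years

5.2247 years


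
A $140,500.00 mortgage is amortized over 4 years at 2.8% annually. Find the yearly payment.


Formula: PMT = PV * r / (1 - (1+r)^(-n))
Denominator: 1 - (1 + 0.028)^(-4) = 0.104578
Numerator: $140,500.00 * 0.028 = 3934.0
PMT = 3934.0 / 0.104578 = $37,617.69

$37,617.69


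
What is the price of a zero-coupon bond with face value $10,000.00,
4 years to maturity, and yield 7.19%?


Formula: Price = FV / (1 + r)^n
Substituting: Price = $10,000.00 / (1 + 0.0719)^4
Discount factor: (1.0719)^4 = 1.320131
Price = $10,000.00 / 1.320131 = $7,575.00

$7,575.00


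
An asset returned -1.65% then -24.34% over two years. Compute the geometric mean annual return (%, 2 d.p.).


Formula: Geometric mean = ((1+r1)*(1+r2))^(1/2) - 1
Product: (1 + -0.0165) * (1 + -0.2434) = 0.9835 * 0.7566 = 0.744116
Square root: 0.744116^0.5 = 0.862622
Geometric mean = 0.862622 - 1 = -0.137378
As percentage: -13.74%

-13.74%


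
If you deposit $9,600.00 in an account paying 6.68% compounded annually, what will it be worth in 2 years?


Formula: FV = P * (1 + r)^n
Substituting: FV = $9,600.00 * (1 + 0.0668)^2
Growth factor: (1.0668)^2 = 1.138062
FV = $9,600.00 * 1.138062 = $10,925.40

$10,925.40


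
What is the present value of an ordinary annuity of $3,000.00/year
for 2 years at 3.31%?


Formula: PV = PMT * (1 - (1+r)^(-n)) / r
Discount factor: (1 + 0.0331)^(-2) = 0.936948
Bracket: 1 - 0.936948 = 0.063052
PV = $3,000.00 * 0.063052 / 0.0331 = $5,714.72

$5,714.72


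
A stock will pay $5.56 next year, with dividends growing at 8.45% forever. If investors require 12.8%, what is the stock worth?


Formula: P = D1 / (r - g)
Spread: r - g = 0.128 - 0.0845 = 0.0435
Substituting: P = $5.56 / 0.0435
P = $127.82

$127.82


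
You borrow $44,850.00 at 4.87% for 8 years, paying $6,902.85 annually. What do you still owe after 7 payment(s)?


Formula: Balance = PV*(1+r)^k - PMT*((1+r)^k - 1)/r
Growth: (1 + 0.0487)^7 = 1.394951
Accumulated factor: ((1+r)^k - 1)/r = 8.109872
Balance = $44,850.00 * 1.394951 - $6,902.85 * 8.109872
Balance = $6,582.31

$6,582.31


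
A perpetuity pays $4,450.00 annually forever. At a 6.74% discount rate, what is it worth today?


Formula: PV = C / r
Substituting: PV = $4,450.00 / 0.0674
PV = $66,023.74

$66,023.74


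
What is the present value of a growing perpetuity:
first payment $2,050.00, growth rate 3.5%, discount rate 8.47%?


Formula: PV = C / (r - g)
Spread: r - g = 0.0847 - 0.035 = 0.0497
Substituting: PV = $2,050.00 / 0.0497
PV = $41,247.48

$41,247.48


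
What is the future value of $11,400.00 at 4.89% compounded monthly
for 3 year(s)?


Formula: FV = P * (1 + r/m)^(m*t)
Period rate: r/m = 0.0489 / 12 = 0.004075
Total periods: m*t = 12 * 3 = 36
Growth factor: (1 + 0.004075)^36 = 1.157661
FV = $11,400.00 * 1.157661 = $13,197.34

$13,197.34


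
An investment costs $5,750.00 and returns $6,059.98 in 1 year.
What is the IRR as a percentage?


Formula: IRR = C1/C0 - 1
Substituting: IRR = $6,059.98 / $5,750.00 - 1
Ratio: 1.05391 - 1 = 0.05391
IRR = 5.391%

5.391%


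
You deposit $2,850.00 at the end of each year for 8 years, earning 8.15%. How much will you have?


Formula: FV = PMT * ((1+r)^n - 1) / r
Growth factor: (1 + 0.0815)^8 = 1.871596
Numerator: 1.871596 - 1 = 0.871596
FV = $2,850.00 * 0.871596 / 0.0815 = $30,479.14

$30,479.14


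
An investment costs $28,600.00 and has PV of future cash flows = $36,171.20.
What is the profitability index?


Formula: PI = PV(cash flows) / initial investment
Substituting: PI = $36,171.20 / $28,600.00
PI = 1.2647

1.2647


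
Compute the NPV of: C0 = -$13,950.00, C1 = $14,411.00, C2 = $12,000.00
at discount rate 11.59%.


Formula: NPV = C0 + C1/(1+r) + C2/(1+r)^2
Discount C1: $14,411.00 / (1 + 0.1159) = $12,914.24
Discount C2: $12,000.00 / (1 + 0.1159)^2 = $9,636.75
NPV = -$13,950.00 + $12,914.24 + $9,636.75 = $8,600.99

$8,600.99


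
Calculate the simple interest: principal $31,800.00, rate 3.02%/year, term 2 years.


Formula: I = P * r * t
Substituting: I = $31,800.00 * 0.0302 * 2
Step: I = $31,800.00 * 0.0604
I = $1,920.72

$1,920.72


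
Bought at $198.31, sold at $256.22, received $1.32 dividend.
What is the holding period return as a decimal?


Formula: HPR = (P1 - P0 + D) / P0
Gain: $256.22 - $198.31 + $1.32 = $59.23
HPR = $59.23 / $198.31 = 0.2987

0.2987


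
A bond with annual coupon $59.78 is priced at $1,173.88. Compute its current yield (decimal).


Formula: Current yield = annual coupon / price
Substituting: CY = $59.78 / $1,173.88
CY = 0.050925

0.050925


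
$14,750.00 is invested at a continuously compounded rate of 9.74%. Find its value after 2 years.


Formula: FV = P * e^(r*t)
Exponent: r*t = 0.0974 * 2 = 0.1948
e^(0.1948) = 1.215068
FV = $14,750.00 * 1.215068 = $17,922.25

$17,922.25


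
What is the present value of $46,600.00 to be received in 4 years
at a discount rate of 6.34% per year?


Formula: PV = FV / (1 + r)^n
Substituting: PV = $46,600.00 / (1 + 0.0634)^4
Discount factor: (1.0634)^4 = 1.278753
PV = $46,600.00 / 1.278753 = $36,441.76

$36,441.76


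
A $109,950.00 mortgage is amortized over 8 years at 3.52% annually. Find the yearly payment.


Formula: PMT = PV * r / (1 - (1+r)^(-n))
Denominator: 1 - (1 + 0.0352)^(-8) = 0.241761
Numerator: $109,950.00 * 0.0352 = 3870.24
PMT = 3870.24 / 0.241761 = $16,008.51

$16,008.51


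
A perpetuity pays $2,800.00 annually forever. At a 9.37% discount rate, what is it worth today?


Formula: PV = C / r
Substituting: PV = $2,800.00 / 0.0937
PV = $29,882.60

$29,882.60


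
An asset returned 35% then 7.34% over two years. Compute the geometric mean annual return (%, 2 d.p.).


Formula: Geometric mean = ((1+r1)*(1+r2))^(1/2) - 1
Product: (1 + 0.35) * (1 + 0.0734) = 1.35 * 1.0734 = 1.44909
Square root: 1.44909^0.5 = 1.203782
Geometric mean = 1.203782 - 1 = 0.203782
As percentage: 20.38%

20.38%


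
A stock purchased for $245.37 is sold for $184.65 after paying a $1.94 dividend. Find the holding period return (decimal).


Formula: HPR = (P1 - P0 + D) / P0
Gain: $184.65 - $245.37 + $1.94 = -$58.78
HPR = -$58.78 / $245.37 = -0.2396

-0.2396


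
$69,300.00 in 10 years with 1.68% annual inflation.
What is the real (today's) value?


Formula: Real value = nominal / (1 + inflation)^years
Price level: (1 + 0.0168)^10 = 1.181287
Real value = $69,300.00 / 1.181287 = $58,664.84

$58,664.84


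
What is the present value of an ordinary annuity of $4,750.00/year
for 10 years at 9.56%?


Formula: PV = PMT * (1 - (1+r)^(-n)) / r
Discount factor: (1 + 0.0956)^(-10) = 0.40131
Bracket: 1 - 0.40131 = 0.59869
PV = $4,750.00 * 0.59869 / 0.0956 = $29,746.64

$29,746.64


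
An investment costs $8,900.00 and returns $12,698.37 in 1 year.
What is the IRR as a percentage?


Formula: IRR = C1/C0 - 1
Substituting: IRR = $12,698.37 / $8,900.00 - 1
Ratio: 1.426783 - 1 = 0.426783
IRR = 42.6783%

42.6783%


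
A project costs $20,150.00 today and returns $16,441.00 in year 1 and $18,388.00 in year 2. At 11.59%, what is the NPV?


Formula: NPV = C0 + C1/(1+r) + C2/(1+r)^2
Discount C1: $16,441.00 / (1 + 0.1159) = $14,733.40
Discount C2: $18,388.00 / (1 + 0.1159)^2 = $14,766.72
NPV = -$20,150.00 + $14,733.40 + $14,766.72 = $9,350.12

$9,350.12


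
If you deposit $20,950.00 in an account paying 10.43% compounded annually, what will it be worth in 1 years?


Formula: FV = P * (1 + r)^n
Substituting: FV = $20,950.00 * (1 + 0.1043)^1
Growth factor: (1.1043)^1 = 1.1043
FV = $20,950.00 * 1.1043 = $23,135.09

$23,135.09


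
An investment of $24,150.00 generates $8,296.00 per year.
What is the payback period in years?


Formula: Payback = investment / annual cash flow
Substituting: Payback = $24,150.00 / $8,296.00
Payback = 2.911 years

2.911 years


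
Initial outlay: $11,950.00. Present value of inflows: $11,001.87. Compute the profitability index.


Formula: PI = PV(cash flows) / initial investment
Substituting: PI = $11,001.87 / $11,950.00
PI = 0.9207

0.9207


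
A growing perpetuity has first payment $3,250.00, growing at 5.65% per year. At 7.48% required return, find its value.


Formula: PV = C / (r - g)
Spread: r - g = 0.0748 - 0.0565 = 0.0183
Substituting: PV = $3,250.00 / 0.0183
PV = $177,595.63

$177,595.63


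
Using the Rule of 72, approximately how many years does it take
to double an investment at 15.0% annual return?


Formula: Years ≈ 72 / r
Substituting: Years ≈ 72 / 15.0
Years ≈ 4.8

4.8 years


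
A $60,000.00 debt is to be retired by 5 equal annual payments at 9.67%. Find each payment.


Formula: PMT = PV * r / (1 - (1+r)^(-n))
Denominator: 1 - (1 + 0.0967)^(-5) = 0.36968
Numerator: $60,000.00 * 0.0967 = 5802.0
PMT = 5802.0 / 0.36968 = $15,694.64

$15,694.64


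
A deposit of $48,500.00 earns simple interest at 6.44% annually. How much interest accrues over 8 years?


Formula: I = P * r * t
Substituting: I = $48,500.00 * 0.0644 * 8
Step: I = $48,500.00 * 0.5152
I = $24,987.20

$24,987.20


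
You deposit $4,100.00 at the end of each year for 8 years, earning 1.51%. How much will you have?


Formula: FV = PMT * ((1+r)^n - 1) / r
Growth factor: (1 + 0.0151)^8 = 1.127381
Numerator: 1.127381 - 1 = 0.127381
FV = $4,100.00 * 0.127381 / 0.0151 = $34,586.83

$34,586.83


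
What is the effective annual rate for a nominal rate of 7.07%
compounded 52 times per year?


Formula: EAR = (1 + r/m)^m - 1
Period rate: r/m = 0.0707 / 52 = 0.00136
Compounding: (1 + 0.00136)^52 = 1.073208
EAR = 1.073208 - 1 = 0.073208

0.073208


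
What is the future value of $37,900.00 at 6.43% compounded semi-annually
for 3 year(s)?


Formula: FV = P * (1 + r/m)^(m*t)
Period rate: r/m = 0.0643 / 2 = 0.03215
Total periods: m*t = 2 * 3 = 6
Growth factor: (1 + 0.03215)^6 = 1.209085
FV = $37,900.00 * 1.209085 = $45,824.33

$45,824.33


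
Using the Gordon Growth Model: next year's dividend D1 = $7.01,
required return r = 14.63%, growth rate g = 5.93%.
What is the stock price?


Formula: P = D1 / (r - g)
Spread: r - g = 0.1463 - 0.0593 = 0.087
Substituting: P = $7.01 / 0.087
P = $80.57

$80.57


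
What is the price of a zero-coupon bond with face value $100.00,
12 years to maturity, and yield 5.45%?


Formula: Price = FV / (1 + r)^n
Substituting: Price = $100.00 / (1 + 0.0545)^12
Discount factor: (1.0545)^12 = 1.890423
Price = $100.00 / 1.890423 = $52.90

$52.90


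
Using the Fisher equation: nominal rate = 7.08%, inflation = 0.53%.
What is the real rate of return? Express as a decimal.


Formula: (1 + r_real) = (1 + r_nom) / (1 + inflation)
Substituting: (1 + r_real) = 1.0708 / 1.0053
(1 + r_real) = 1.065155
r_real = 1.065155 - 1 = 0.065155

0.065155


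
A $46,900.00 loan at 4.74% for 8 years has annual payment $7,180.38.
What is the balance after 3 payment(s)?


Formula: Balance = PV*(1+r)^k - PMT*((1+r)^k - 1)/r
Growth: (1 + 0.0474)^3 = 1.149047
Accumulated factor: ((1+r)^k - 1)/r = 3.144447
Balance = $46,900.00 * 1.149047 - $7,180.38 * 3.144447
Balance = $31,311.97

$31,311.97


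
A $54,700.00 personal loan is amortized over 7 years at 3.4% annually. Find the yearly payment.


Formula: PMT = PV * r / (1 - (1+r)^(-n))
Denominator: 1 - (1 + 0.034)^(-7) = 0.208673
Numerator: $54,700.00 * 0.034 = 1859.8
PMT = 1859.8 / 0.208673 = $8,912.53

$8,912.53


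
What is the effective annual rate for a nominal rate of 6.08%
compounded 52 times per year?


Formula: EAR = (1 + r/m)^m - 1
Period rate: r/m = 0.0608 / 52 = 0.001169
Compounding: (1 + 0.001169)^52 = 1.062649
EAR = 1.062649 - 1 = 0.062649

0.062649


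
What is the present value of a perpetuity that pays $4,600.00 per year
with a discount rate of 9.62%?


Formula: PV = C / r
Substituting: PV = $4,600.00 / 0.0962
PV = $47,817.05

$47,817.05


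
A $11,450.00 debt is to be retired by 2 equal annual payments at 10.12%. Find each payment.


Formula: PMT = PV * r / (1 - (1+r)^(-n))
Denominator: 1 - (1 + 0.1012)^(-2) = 0.175354
Numerator: $11,450.00 * 0.1012 = 1158.74
PMT = 1158.74 / 0.175354 = $6,608.01

$6,608.01


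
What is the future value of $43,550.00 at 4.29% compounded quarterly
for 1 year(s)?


Formula: FV = P * (1 + r/m)^(m*t)
Period rate: r/m = 0.0429 / 4 = 0.010725
Total periods: m*t = 4 * 1 = 4
Growth factor: (1 + 0.010725)^4 = 1.043595
FV = $43,550.00 * 1.043595 = $45,448.57

$45,448.57


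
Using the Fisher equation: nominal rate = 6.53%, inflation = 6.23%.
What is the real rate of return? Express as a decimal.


Formula: (1 + r_real) = (1 + r_nom) / (1 + inflation)
Substituting: (1 + r_real) = 1.0653 / 1.0623
(1 + r_real) = 1.002824
r_real = 1.002824 - 1 = 0.002824

0.002824


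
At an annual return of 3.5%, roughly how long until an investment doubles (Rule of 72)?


Formula: Years ≈ 72 / r
Substituting: Years ≈ 72 / 3.5
Years ≈ 20.6

20.6 years


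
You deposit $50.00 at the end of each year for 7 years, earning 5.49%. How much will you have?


Formula: FV = PMT * ((1+r)^n - 1) / r
Growth factor: (1 + 0.0549)^7 = 1.453714
Numerator: 1.453714 - 1 = 0.453714
FV = $50.00 * 0.453714 / 0.0549 = $413.22

$413.22


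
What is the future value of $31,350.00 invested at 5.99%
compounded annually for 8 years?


Formula: FV = P * (1 + r)^n
Substituting: FV = $31,350.00 * (1 + 0.0599)^8
Growth factor: (1.0599)^8 = 1.592646
FV = $31,350.00 * 1.592646 = $49,929.44

$49,929.44


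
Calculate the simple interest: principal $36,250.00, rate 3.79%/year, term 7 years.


Formula: I = P * r * t
Substituting: I = $36,250.00 * 0.0379 * 7
Step: I = $36,250.00 * 0.2653
I = $9,617.13

$9,617.13


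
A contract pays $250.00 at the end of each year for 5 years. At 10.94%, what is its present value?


Formula: PV = PMT * (1 - (1+r)^(-n)) / r
Discount factor: (1 + 0.1094)^(-5) = 0.595058
Bracket: 1 - 0.595058 = 0.404942
PV = $250.00 * 0.404942 / 0.1094 = $925.37

$925.37


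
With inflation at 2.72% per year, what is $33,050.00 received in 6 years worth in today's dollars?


Formula: Real value = nominal / (1 + inflation)^years
Price level: (1 + 0.0272)^6 = 1.174708
Real value = $33,050.00 / 1.174708 = $28,134.64

$28,134.64


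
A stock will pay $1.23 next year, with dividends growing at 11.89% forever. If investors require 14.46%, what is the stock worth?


Formula: P = D1 / (r - g)
Spread: r - g = 0.1446 - 0.1189 = 0.0257
Substituting: P = $1.23 / 0.0257
P = $47.86

$47.86


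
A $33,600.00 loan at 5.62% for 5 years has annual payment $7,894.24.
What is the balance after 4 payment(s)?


Formula: Balance = PV*(1+r)^k - PMT*((1+r)^k - 1)/r
Growth: (1 + 0.0562)^4 = 1.244471
Accumulated factor: ((1+r)^k - 1)/r = 4.350011
Balance = $33,600.00 * 1.244471 - $7,894.24 * 4.350011
Balance = $7,474.18

$7,474.18


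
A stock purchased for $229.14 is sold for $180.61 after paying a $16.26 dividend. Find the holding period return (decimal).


Formula: HPR = (P1 - P0 + D) / P0
Gain: $180.61 - $229.14 + $16.26 = -$32.27
HPR = -$32.27 / $229.14 = -0.1408

-0.1408


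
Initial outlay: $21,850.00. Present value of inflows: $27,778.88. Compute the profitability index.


Formula: PI = PV(cash flows) / initial investment
Substituting: PI = $27,778.88 / $21,850.00
PI = 1.2713

1.2713


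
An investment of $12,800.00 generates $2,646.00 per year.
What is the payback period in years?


Formula: Payback = investment / annual cash flow
Substituting: Payback = $12,800.00 / $2,646.00
Payback = 4.8375 years

4.8375 years


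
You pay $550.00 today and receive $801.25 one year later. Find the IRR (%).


Formula: IRR = C1/C0 - 1
Substituting: IRR = $801.25 / $550.00 - 1
Ratio: 1.456818 - 1 = 0.456818
IRR = 45.6818%

45.6818%


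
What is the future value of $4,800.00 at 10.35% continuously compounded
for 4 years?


Formula: FV = P * e^(r*t)
Exponent: r*t = 0.1035 * 4 = 0.414
e^(0.414) = 1.512857
FV = $4,800.00 * 1.512857 = $7,261.71

$7,261.71


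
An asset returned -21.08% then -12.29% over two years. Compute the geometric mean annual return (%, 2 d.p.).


Formula: Geometric mean = ((1+r1)*(1+r2))^(1/2) - 1
Product: (1 + -0.2108) * (1 + -0.1229) = 0.7892 * 0.8771 = 0.692207
Square root: 0.692207^0.5 = 0.83199
Geometric mean = 0.83199 - 1 = -0.16801
As percentage: -16.80%

-16.80%


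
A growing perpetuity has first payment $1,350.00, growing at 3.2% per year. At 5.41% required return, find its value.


Formula: PV = C / (r - g)
Spread: r - g = 0.0541 - 0.032 = 0.0221
Substituting: PV = $1,350.00 / 0.0221
PV = $61,085.97

$61,085.97


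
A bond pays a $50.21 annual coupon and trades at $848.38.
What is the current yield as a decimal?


Formula: Current yield = annual coupon / price
Substituting: CY = $50.21 / $848.38
CY = 0.059183

0.059183


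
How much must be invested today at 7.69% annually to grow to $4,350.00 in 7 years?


Formula: PV = FV / (1 + r)^n
Substituting: PV = $4,350.00 / (1 + 0.0769)^7
Discount factor: (1.0769)^7 = 1.679684
PV = $4,350.00 / 1.679684 = $2,589.77

$2,589.77


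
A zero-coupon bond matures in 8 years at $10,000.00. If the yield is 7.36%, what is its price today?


Formula: Price = FV / (1 + r)^n
Substituting: Price = $10,000.00 / (1 + 0.0736)^8
Discount factor: (1.0736)^8 = 1.764981
Price = $10,000.00 / 1.764981 = $5,665.78

$5,665.78


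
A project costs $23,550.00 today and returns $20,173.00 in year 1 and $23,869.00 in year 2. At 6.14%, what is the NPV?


Formula: NPV = C0 + C1/(1+r) + C2/(1+r)^2
Discount C1: $20,173.00 / (1 + 0.0614) = $19,006.03
Discount C2: $23,869.00 / (1 + 0.0614)^2 = $21,187.32
NPV = -$23,550.00 + $19,006.03 + $21,187.32 = $16,643.35

$16,643.35


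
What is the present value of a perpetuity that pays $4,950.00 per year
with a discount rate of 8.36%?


Formula: PV = C / r
Substituting: PV = $4,950.00 / 0.0836
PV = $59,210.53

$59,210.53


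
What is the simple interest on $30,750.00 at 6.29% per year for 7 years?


Formula: I = P * r * t
Substituting: I = $30,750.00 * 0.0629 * 7
Step: I = $30,750.00 * 0.4403
I = $13,539.23

$13,539.23


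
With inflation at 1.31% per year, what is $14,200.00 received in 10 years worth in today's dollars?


Formula: Real value = nominal / (1 + inflation)^years
Price level: (1 + 0.0131)^10 = 1.138999
Real value = $14,200.00 / 1.138999 = $12,467.09

$12,467.09


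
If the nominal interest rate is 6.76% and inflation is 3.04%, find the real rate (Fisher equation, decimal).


Formula: (1 + r_real) = (1 + r_nom) / (1 + inflation)
Substituting: (1 + r_real) = 1.0676 / 1.0304
(1 + r_real) = 1.036102
r_real = 1.036102 - 1 = 0.036102

0.036102


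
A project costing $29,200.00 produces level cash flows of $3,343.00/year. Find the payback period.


Formula: Payback = investment / annual cash flow
Substituting: Payback = $29,200.00 / $3,343.00
Payback = 8.7347 years

8.7347 years


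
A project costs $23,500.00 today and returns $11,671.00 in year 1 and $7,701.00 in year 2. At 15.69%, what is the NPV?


Formula: NPV = C0 + C1/(1+r) + C2/(1+r)^2
Discount C1: $11,671.00 / (1 + 0.1569) = $10,088.17
Discount C2: $7,701.00 / (1 + 0.1569)^2 = $5,753.81
NPV = -$23,500.00 + $10,088.17 + $5,753.81 = -$7,658.02

-$7,658.02


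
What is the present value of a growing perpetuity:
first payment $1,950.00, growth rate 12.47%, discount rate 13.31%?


Formula: PV = C / (r - g)
Spread: r - g = 0.1331 - 0.1247 = 0.0084
Substituting: PV = $1,950.00 / 0.0084
PV = $232,142.86

$232,142.86


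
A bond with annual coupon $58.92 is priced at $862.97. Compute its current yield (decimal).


Formula: Current yield = annual coupon / price
Substituting: CY = $58.92 / $862.97
CY = 0.068276

0.068276


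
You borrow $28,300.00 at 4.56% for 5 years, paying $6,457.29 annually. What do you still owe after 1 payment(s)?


Formula: Balance = PV*(1+r)^k - PMT*((1+r)^k - 1)/r
Growth: (1 + 0.0456)^1 = 1.0456
Accumulated factor: ((1+r)^k - 1)/r = 1.0
Balance = $28,300.00 * 1.0456 - $6,457.29 * 1.0
Balance = $23,133.19

$23,133.19


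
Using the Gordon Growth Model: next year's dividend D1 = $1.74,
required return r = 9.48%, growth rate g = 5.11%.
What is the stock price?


Formula: P = D1 / (r - g)
Spread: r - g = 0.0948 - 0.0511 = 0.0437
Substituting: P = $1.74 / 0.0437
P = $39.82

$39.82


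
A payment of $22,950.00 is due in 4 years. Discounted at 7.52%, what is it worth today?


Formula: PV = FV / (1 + r)^n
Substituting: PV = $22,950.00 / (1 + 0.0752)^4
Discount factor: (1.0752)^4 = 1.336463
PV = $22,950.00 / 1.336463 = $17,172.19

$17,172.19


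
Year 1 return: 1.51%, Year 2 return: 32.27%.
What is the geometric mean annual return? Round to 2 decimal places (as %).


Formula: Geometric mean = ((1+r1)*(1+r2))^(1/2) - 1
Product: (1 + 0.0151) * (1 + 0.3227) = 1.0151 * 1.3227 = 1.342673
Square root: 1.342673^0.5 = 1.158738
Geometric mean = 1.158738 - 1 = 0.158738
As percentage: 15.87%

15.87%


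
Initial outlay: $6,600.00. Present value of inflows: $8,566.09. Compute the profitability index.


Formula: PI = PV(cash flows) / initial investment
Substituting: PI = $8,566.09 / $6,600.00
PI = 1.2979

1.2979


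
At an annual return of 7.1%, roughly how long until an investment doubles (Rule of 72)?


Formula: Years ≈ 72 / r
Substituting: Years ≈ 72 / 7.1
Years ≈ 10.1

10.1 years


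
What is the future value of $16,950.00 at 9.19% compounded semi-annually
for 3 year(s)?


Formula: FV = P * (1 + r/m)^(m*t)
Period rate: r/m = 0.0919 / 2 = 0.04595
Total periods: m*t = 2 * 3 = 6
Growth factor: (1 + 0.04595)^6 = 1.30938
FV = $16,950.00 * 1.30938 = $22,193.98

$22,193.98


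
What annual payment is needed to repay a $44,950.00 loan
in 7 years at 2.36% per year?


Formula: PMT = PV * r / (1 - (1+r)^(-n))
Denominator: 1 - (1 + 0.0236)^(-7) = 0.150647
Numerator: $44,950.00 * 0.0236 = 1060.82
PMT = 1060.82 / 0.150647 = $7,041.74

$7,041.74


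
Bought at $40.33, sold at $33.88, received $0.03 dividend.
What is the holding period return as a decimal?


Formula: HPR = (P1 - P0 + D) / P0
Gain: $33.88 - $40.33 + $0.03 = -$6.42
HPR = -$6.42 / $40.33 = -0.1592

-0.1592


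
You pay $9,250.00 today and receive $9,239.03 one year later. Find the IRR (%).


Formula: IRR = C1/C0 - 1
Substituting: IRR = $9,239.03 / $9,250.00 - 1
Ratio: 0.998814 - 1 = -0.001186
IRR = -0.1186%

-0.1186%


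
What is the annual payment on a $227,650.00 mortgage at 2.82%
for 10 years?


Formula: PMT = PV * r / (1 - (1+r)^(-n))
Denominator: 1 - (1 + 0.0282)^(-10) = 0.242777
Numerator: $227,650.00 * 0.0282 = 6419.73
PMT = 6419.73 / 0.242777 = $26,442.95

$26,442.95


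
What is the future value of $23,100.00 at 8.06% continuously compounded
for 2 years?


Formula: FV = P * e^(r*t)
Exponent: r*t = 0.0806 * 2 = 0.1612
e^(0.1612) = 1.17492
FV = $23,100.00 * 1.17492 = $27,140.65

$27,140.65


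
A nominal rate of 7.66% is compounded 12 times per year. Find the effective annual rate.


Formula: EAR = (1 + r/m)^m - 1
Period rate: r/m = 0.0766 / 12 = 0.006383
Compounding: (1 + 0.006383)^12 = 1.079347
EAR = 1.079347 - 1 = 0.079347

0.079347


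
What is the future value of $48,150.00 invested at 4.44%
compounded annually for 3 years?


Formula: FV = P * (1 + r)^n
Substituting: FV = $48,150.00 * (1 + 0.0444)^3
Growth factor: (1.0444)^3 = 1.139202
FV = $48,150.00 * 1.139202 = $54,852.56

$54,852.56


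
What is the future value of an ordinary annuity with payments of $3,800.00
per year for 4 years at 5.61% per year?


Formula: FV = PMT * ((1+r)^n - 1) / r
Growth factor: (1 + 0.0561)^4 = 1.243999
Numerator: 1.243999 - 1 = 0.243999
FV = $3,800.00 * 0.243999 / 0.0561 = $16,527.59

$16,527.59


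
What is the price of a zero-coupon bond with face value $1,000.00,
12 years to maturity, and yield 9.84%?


Formula: Price = FV / (1 + r)^n
Substituting: Price = $1,000.00 / (1 + 0.0984)^12
Discount factor: (1.0984)^12 = 3.084085
Price = $1,000.00 / 3.084085 = $324.25

$324.25


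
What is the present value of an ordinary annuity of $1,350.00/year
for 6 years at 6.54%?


Formula: PV = PMT * (1 - (1+r)^(-n)) / r
Discount factor: (1 + 0.0654)^(-6) = 0.683792
Bracket: 1 - 0.683792 = 0.316208
PV = $1,350.00 * 0.316208 / 0.0654 = $6,527.23

$6,527.23


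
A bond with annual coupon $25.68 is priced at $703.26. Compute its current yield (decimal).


Formula: Current yield = annual coupon / price
Substituting: CY = $25.68 / $703.26
CY = 0.036516

0.036516


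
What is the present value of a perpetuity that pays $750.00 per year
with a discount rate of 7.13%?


Formula: PV = C / r
Substituting: PV = $750.00 / 0.0713
PV = $10,518.93

$10,518.93


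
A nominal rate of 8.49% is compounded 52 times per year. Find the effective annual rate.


Formula: EAR = (1 + r/m)^m - 1
Period rate: r/m = 0.0849 / 52 = 0.001633
Compounding: (1 + 0.001633)^52 = 1.088533
EAR = 1.088533 - 1 = 0.088533

0.088533


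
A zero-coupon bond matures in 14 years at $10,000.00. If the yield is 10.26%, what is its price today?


Formula: Price = FV / (1 + r)^n
Substituting: Price = $10,000.00 / (1 + 0.1026)^14
Discount factor: (1.1026)^14 = 3.92511
Price = $10,000.00 / 3.92511 = $2,547.70

$2,547.70


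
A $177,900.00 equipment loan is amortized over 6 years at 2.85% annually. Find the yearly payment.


Formula: PMT = PV * r / (1 - (1+r)^(-n))
Denominator: 1 - (1 + 0.0285)^(-6) = 0.15516
Numerator: $177,900.00 * 0.0285 = 5070.15
PMT = 5070.15 / 0.15516 = $32,676.81

$32,676.81


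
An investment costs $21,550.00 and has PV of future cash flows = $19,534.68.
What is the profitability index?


Formula: PI = PV(cash flows) / initial investment
Substituting: PI = $19,534.68 / $21,550.00
PI = 0.9065

0.9065


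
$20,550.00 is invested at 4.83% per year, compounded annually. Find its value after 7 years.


Formula: FV = P * (1 + r)^n
Substituting: FV = $20,550.00 * (1 + 0.0483)^7
Growth factor: (1.0483)^7 = 1.391231
FV = $20,550.00 * 1.391231 = $28,589.79

$28,589.79


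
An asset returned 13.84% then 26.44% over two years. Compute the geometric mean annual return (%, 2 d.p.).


Formula: Geometric mean = ((1+r1)*(1+r2))^(1/2) - 1
Product: (1 + 0.1384) * (1 + 0.2644) = 1.1384 * 1.2644 = 1.439393
Square root: 1.439393^0.5 = 1.199747
Geometric mean = 1.199747 - 1 = 0.199747
As percentage: 19.97%

19.97%


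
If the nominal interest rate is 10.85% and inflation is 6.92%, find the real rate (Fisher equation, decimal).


Formula: (1 + r_real) = (1 + r_nom) / (1 + inflation)
Substituting: (1 + r_real) = 1.1085 / 1.0692
(1 + r_real) = 1.036756
r_real = 1.036756 - 1 = 0.036756

0.036756


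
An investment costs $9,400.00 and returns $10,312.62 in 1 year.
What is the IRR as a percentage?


Formula: IRR = C1/C0 - 1
Substituting: IRR = $10,312.62 / $9,400.00 - 1
Ratio: 1.097087 - 1 = 0.097087
IRR = 9.7087%

9.7087%


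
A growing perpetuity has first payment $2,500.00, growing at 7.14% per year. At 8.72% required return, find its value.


Formula: PV = C / (r - g)
Spread: r - g = 0.0872 - 0.0714 = 0.0158
Substituting: PV = $2,500.00 / 0.0158
PV = $158,227.85

$158,227.85


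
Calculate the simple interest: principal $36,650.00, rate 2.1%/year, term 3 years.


Formula: I = P * r * t
Substituting: I = $36,650.00 * 0.021 * 3
Step: I = $36,650.00 * 0.063
I = $2,308.95

$2,308.95


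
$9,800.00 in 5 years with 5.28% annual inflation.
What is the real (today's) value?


Formula: Real value = nominal / (1 + inflation)^years
Price level: (1 + 0.0528)^5 = 1.29339
Real value = $9,800.00 / 1.29339 = $7,576.99

$7,576.99


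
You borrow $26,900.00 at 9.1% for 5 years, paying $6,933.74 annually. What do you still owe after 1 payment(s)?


Formula: Balance = PV*(1+r)^k - PMT*((1+r)^k - 1)/r
Growth: (1 + 0.091)^1 = 1.091
Accumulated factor: ((1+r)^k - 1)/r = 1.0
Balance = $26,900.00 * 1.091 - $6,933.74 * 1.0
Balance = $22,414.16

$22,414.16


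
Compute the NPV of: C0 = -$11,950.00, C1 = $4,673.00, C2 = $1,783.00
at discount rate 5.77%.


Formula: NPV = C0 + C1/(1+r) + C2/(1+r)^2
Discount C1: $4,673.00 / (1 + 0.0577) = $4,418.08
Discount C2: $1,783.00 / (1 + 0.0577)^2 = $1,593.77
NPV = -$11,950.00 + $4,418.08 + $1,593.77 = -$5,938.15

-$5,938.15


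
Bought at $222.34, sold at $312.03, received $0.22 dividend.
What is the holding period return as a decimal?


Formula: HPR = (P1 - P0 + D) / P0
Gain: $312.03 - $222.34 + $0.22 = $89.91
HPR = $89.91 / $222.34 = 0.4044

0.4044


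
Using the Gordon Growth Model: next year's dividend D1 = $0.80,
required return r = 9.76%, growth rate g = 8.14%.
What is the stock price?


Formula: P = D1 / (r - g)
Spread: r - g = 0.0976 - 0.0814 = 0.0162
Substituting: P = $0.80 / 0.0162
P = $49.38

$49.38


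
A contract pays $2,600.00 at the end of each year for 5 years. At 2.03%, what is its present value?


Formula: PV = PMT * (1 - (1+r)^(-n)) / r
Discount factor: (1 + 0.0203)^(-5) = 0.9044
Bracket: 1 - 0.9044 = 0.0956
PV = $2,600.00 * 0.0956 / 0.0203 = $12,244.33

$12,244.33


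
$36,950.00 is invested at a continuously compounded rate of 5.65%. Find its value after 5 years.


Formula: FV = P * e^(r*t)
Exponent: r*t = 0.0565 * 5 = 0.2825
e^(0.2825) = 1.326442
FV = $36,950.00 * 1.326442 = $49,012.02

$49,012.02


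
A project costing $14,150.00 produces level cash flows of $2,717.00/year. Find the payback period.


Formula: Payback = investment / annual cash flow
Substituting: Payback = $14,150.00 / $2,717.00
Payback = 5.2079 years

5.2079 years


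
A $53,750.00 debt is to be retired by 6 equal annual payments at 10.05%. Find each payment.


Formula: PMT = PV * r / (1 - (1+r)^(-n))
Denominator: 1 - (1 + 0.1005)^(-6) = 0.437063
Numerator: $53,750.00 * 0.1005 = 5401.875
PMT = 5401.875 / 0.437063 = $12,359.49

$12,359.49


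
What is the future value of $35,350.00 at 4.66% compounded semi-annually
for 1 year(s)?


Formula: FV = P * (1 + r/m)^(m*t)
Period rate: r/m = 0.0466 / 2 = 0.0233
Total periods: m*t = 2 * 1 = 2
Growth factor: (1 + 0.0233)^2 = 1.047143
FV = $35,350.00 * 1.047143 = $37,016.50

$37,016.50


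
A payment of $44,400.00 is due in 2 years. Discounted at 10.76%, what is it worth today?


Formula: PV = FV / (1 + r)^n
Substituting: PV = $44,400.00 / (1 + 0.1076)^2
Discount factor: (1.1076)^2 = 1.226778
PV = $44,400.00 / 1.226778 = $36,192.37

$36,192.37


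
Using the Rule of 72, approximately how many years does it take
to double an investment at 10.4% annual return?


Formula: Years ≈ 72 / r
Substituting: Years ≈ 72 / 10.4
Years ≈ 6.9

6.9 years


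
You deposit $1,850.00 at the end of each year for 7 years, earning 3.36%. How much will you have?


Formula: FV = PMT * ((1+r)^n - 1) / r
Growth factor: (1 + 0.0336)^7 = 1.260281
Numerator: 1.260281 - 1 = 0.260281
FV = $1,850.00 * 0.260281 / 0.0336 = $14,330.97

$14,330.97


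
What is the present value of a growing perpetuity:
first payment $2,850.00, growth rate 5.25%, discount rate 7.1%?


Formula: PV = C / (r - g)
Spread: r - g = 0.071 - 0.0525 = 0.0185
Substituting: PV = $2,850.00 / 0.0185
PV = $154,054.05

$154,054.05


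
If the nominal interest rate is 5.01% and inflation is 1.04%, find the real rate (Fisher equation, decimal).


Formula: (1 + r_real) = (1 + r_nom) / (1 + inflation)
Substituting: (1 + r_real) = 1.0501 / 1.0104
(1 + r_real) = 1.039291
r_real = 1.039291 - 1 = 0.039291

0.039291


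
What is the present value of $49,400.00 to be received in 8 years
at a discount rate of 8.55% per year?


Formula: PV = FV / (1 + r)^n
Substituting: PV = $49,400.00 / (1 + 0.0855)^8
Discount factor: (1.0855)^8 = 1.927696
PV = $49,400.00 / 1.927696 = $25,626.44

$25,626.44
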